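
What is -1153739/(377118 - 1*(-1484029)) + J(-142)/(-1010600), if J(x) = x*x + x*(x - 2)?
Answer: -10012528511/15168348050 ≈ -0.66009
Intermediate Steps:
J(x) = x² + x*(-2 + x)
-1153739/(377118 - 1*(-1484029)) + J(-142)/(-1010600) = -1153739/(377118 - 1*(-1484029)) + (2*(-142)*(-1 - 142))/(-1010600) = -1153739/(377118 + 1484029) + (2*(-142)*(-143))*(-1/1010600) = -1153739/1861147 + 40612*(-1/1010600) = -1153739*1/1861147 - 10153/252650 = -1153739/1861147 - 10153/252650 = -10012528511/15168348050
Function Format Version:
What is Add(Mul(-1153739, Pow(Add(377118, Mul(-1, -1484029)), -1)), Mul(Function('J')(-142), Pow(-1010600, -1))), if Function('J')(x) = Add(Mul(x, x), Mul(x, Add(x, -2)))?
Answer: Rational(-10012528511, 15168348050) ≈ -0.66009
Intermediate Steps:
Function('J')(x) = Add(Pow(x, 2), Mul(x, Add(-2, x)))
Add(Mul(-1153739, Pow(Add(377118, Mul(-1, -1484029)), -1)), Mul(Function('J')(-142), Pow(-1010600, -1))) = Add(Mul(-1153739, Pow(Add(377118, Mul(-1, -1484029)), -1)), Mul(Mul(2, -142, Add(-1, -142)), Pow(-1010600, -1))) = Add(Mul(-1153739, Pow(Add(377118, 1484029), -1)), Mul(Mul(2, -142, -143), Rational(-1, 1010600))) = Add(Mul(-1153739, Pow(1861147, -1)), Mul(40612, Rational(-1, 1010600))) = Add(Mul(-1153739, Rational(1, 1861147)), Rational(-10153, 252650)) = Add(Rational(-1153739, 1861147), Rational(-10153, 252650)) = Rational(-10012528511, 15168348050)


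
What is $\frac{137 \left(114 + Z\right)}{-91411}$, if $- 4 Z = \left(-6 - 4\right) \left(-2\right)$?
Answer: $- \frac{14933}{91411} \approx -0.16336$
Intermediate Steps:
$Z = -5$ ($Z = - \frac{\left(-6 - 4\right) \left(-2\right)}{4} = - \frac{\left(-10\right) \left(-2\right)}{4} = \left(- \frac{1}{4}\right) 20 = -5$)
$\frac{137 \left(114 + Z\right)}{-91411} = \frac{137 \left(114 - 5\right)}{-91411} = 137 \cdot 109 \left(- \frac{1}{91411}\right) = 14933 \left(- \frac{1}{91411}\right) = - \frac{14933}{91411}$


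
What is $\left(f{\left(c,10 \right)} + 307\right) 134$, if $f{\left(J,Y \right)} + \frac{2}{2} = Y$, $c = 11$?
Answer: $42344$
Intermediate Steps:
$f{\left(J,Y \right)} = -1 + Y$
$\left(f{\left(c,10 \right)} + 307\right) 134 = \left(\left(-1 + 10\right) + 307\right) 134 = \left(9 + 307\right) 134 = 316 \cdot 134 = 42344$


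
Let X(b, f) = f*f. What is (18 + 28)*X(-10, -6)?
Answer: 1656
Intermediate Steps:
X(b, f) = f²
(18 + 28)*X(-10, -6) = (18 + 28)*(-6)² = 46*36 = 1656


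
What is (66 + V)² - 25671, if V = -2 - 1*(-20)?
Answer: -18615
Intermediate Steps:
V = 18 (V = -2 + 20 = 18)
(66 + V)² - 25671 = (66 + 18)² - 25671 = 84² - 25671 = 7056 - 25671 = -18615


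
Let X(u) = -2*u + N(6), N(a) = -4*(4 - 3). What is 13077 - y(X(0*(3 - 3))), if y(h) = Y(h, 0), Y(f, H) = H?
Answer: 13077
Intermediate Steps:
N(a) = -4 (N(a) = -4*1 = -4)
X(u) = -4 - 2*u (X(u) = -2*u - 4 = -4 - 2*u)
y(h) = 0
13077 - y(X(0*(3 - 3))) = 13077 - 1*0 = 13077 + 0 = 13077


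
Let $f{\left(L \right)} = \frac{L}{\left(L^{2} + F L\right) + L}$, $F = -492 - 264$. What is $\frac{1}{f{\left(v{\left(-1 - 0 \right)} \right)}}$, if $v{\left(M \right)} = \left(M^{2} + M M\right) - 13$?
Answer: $-766$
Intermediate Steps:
$F = -756$
$v{\left(M \right)} = -13 + 2 M^{2}$ ($v{\left(M \right)} = \left(M^{2} + M^{2}\right) - 13 = 2 M^{2} - 13 = -13 + 2 M^{2}$)
$f{\left(L \right)} = \frac{L}{L^{2} - 755 L}$ ($f{\left(L \right)} = \frac{L}{\left(L^{2} - 756 L\right) + L} = \frac{L}{L^{2} - 755 L}$)
$\frac{1}{f{\left(v{\left(-1 - 0 \right)} \right)}} = \frac{1}{\frac{1}{-755 - \left(13 - 2 \left(-1 - 0\right)^{2}\right)}} = \frac{1}{\frac{1}{-755 - \left(13 - 2 \left(-1 + 0\right)^{2}\right)}} = \frac{1}{\frac{1}{-755 - \left(13 - 2 \left(-1\right)^{2}\right)}} = \frac{1}{\frac{1}{-755 + \left(-13 + 2 \cdot 1\right)}} = \frac{1}{\frac{1}{-755 + \left(-13 + 2\right)}} = \frac{1}{\frac{1}{-755 - 11}} = \frac{1}{\frac{1}{-766}} = \frac{1}{- \frac{1}{766}} = -766$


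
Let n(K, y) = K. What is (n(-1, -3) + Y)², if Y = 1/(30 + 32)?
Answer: 3721/3844 ≈ 0.96800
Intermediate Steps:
Y = 1/62 ≈ 0.016129
(n(-1, -3) + Y)² = (-1 + 1/62)² = (-61/62)² = 3721/3844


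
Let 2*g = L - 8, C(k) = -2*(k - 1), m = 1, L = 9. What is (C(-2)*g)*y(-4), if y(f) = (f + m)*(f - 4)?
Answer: 72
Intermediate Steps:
C(k) = 2 - 2*k (C(k) = -2*(-1 + k) = 2 - 2*k)
g = 1/2 (g = (9 - 8)/2 = (1/2)*1 = 1/2 ≈ 0.50000)
y(f) = (1 + f)*(-4 + f) (y(f) = (f + 1)*(f - 4) = (1 + f)*(-4 + f))
(C(-2)*g)*y(-4) = ((2 - 2*(-2))*(1/2))*(-4 + (-4)**2 - 3*(-4)) = ((2 + 4)*(1/2))*(-4 + 16 + 12) = (6*(1/2))*24 = 3*24 = 72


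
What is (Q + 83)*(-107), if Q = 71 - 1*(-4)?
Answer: -16906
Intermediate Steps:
Q = 75 (Q = 71 + 4 = 75)
(Q + 83)*(-107) = (75 + 83)*(-107) = 158*(-107) = -16906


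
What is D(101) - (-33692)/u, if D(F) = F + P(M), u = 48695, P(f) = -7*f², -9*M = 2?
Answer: 399739387/3944295 ≈ 101.35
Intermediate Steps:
M = -2/9 (M = -⅑*2 = -2/9 ≈ -0.22222)
D(F) = -28/81 + F (D(F) = F - 7*(-2/9)² = F - 7*4/81 = F - 28/81 = -28/81 + F)
D(101) - (-33692)/u = (-28/81 + 101) - (-33692)/48695 = 8153/81 - (-33692)/48695 = 8153/81 - 1*(-33692/48695) = 8153/81 + 33692/48695 = 399739387/3944295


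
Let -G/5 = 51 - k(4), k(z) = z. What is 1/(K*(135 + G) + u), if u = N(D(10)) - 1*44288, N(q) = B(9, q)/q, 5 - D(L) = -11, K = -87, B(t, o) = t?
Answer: -16/569399 ≈ -2.8100e-5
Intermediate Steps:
D(L) = 16 (D(L) = 5 - 1*(-11) = 5 + 11 = 16)
N(q) = 9/q
G = -235 (G = -5*(51 - 1*4) = -5*(51 - 4) = -5*47 = -235)
u = -708599/16 (u = 9/16 - 1*44288 = 9*(1/16) - 44288 = 9/16 - 44288 = -708599/16 ≈ -44287.)
1/(K*(135 + G) + u) = 1/(-87*(135 - 235) - 708599/16) = 1/(-87*(-100) - 708599/16) = 1/(8700 - 708599/16) = 1/(-569399/16) = -16/569399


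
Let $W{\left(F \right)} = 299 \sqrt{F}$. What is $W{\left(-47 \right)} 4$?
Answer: $1196 i \sqrt{47} \approx 8199.4 i$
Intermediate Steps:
$W{\left(-47 \right)} 4 = 299 \sqrt{-47} \cdot 4 = 299 i \sqrt{47} \cdot 4 = 1196 i \sqrt{47}$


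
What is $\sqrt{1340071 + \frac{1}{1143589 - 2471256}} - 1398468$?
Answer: $-1398468 + \frac{2 \sqrt{590535674986499363}}{1327667} \approx -1.3973 \cdot 10^{6}$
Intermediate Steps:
$\sqrt{1340071 + \frac{1}{1143589 - 2471256}} - 1398468 = \sqrt{1340071 + \frac{1}{-1327667}} - 1398468 = \sqrt{1340071 - \frac{1}{1327667}} - 1398468 = \sqrt{\frac{1779168044356}{1327667}} - 1398468 = \frac{2 \sqrt{590535674986499363}}{1327667} - 1398468 = -1398468 + \frac{2 \sqrt{590535674986499363}}{1327667}$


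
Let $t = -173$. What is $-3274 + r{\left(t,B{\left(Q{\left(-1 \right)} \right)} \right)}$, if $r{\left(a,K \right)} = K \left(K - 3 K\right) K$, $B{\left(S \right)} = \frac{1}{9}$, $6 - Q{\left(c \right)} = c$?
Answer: $- \frac{2386748}{729} \approx -3274.0$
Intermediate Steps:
$Q{\left(c \right)} = 6 - c$
$B{\left(S \right)} = \frac{1}{9}$
$r{\left(a,K \right)} = - 2 K^{3}$ ($r{\left(a,K \right)} = K \left(- 2 K\right) K = - 2 K^{2} K = - 2 K^{3}$)
$-3274 + r{\left(t,B{\left(Q{\left(-1 \right)} \right)} \right)} = -3274 - \frac{2}{729} = - \frac{2386748}{729}$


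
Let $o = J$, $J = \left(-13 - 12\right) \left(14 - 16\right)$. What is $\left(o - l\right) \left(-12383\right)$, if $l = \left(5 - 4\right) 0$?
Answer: $-619150$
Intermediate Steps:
$J = 50$ ($J = \left(-25\right) \left(-2\right) = 50$)
$o = 50$
$l = 0$ ($l = 1 \cdot 0 = 0$)
$\left(o - l\right) \left(-12383\right) = \left(50 - 0\right) \left(-12383\right) = \left(50 + 0\right) \left(-12383\right) = 50 \left(-12383\right) = -619150$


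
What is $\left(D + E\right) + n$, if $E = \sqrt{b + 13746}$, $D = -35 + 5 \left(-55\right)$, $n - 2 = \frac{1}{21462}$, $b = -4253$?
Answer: $- \frac{6610295}{21462} + \sqrt{9493} \approx -210.57$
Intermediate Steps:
$n = \frac{42925}{21462}$ ($n = 2 + \frac{1}{21462} = \frac{42925}{21462} \approx 2.0$)
$D = -310$ ($D = -35 - 275 = -310$)
$E = \sqrt{9493}$ ($E = \sqrt{-4253 + 13746} = \sqrt{9493} \approx 97.432$)
$\left(D + E\right) + n = \left(-310 + \sqrt{9493}\right) + \frac{42925}{21462} = - \frac{6610295}{21462} + \sqrt{9493}$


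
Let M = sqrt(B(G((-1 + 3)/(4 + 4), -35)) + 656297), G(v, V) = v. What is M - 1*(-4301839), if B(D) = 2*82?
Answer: 4301839 + sqrt(656461) ≈ 4.3026e+6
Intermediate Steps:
B(D) = 164
M = sqrt(656461) (M = sqrt(164 + 656297) = sqrt(656461) ≈ 810.22)
M - 1*(-4301839) = sqrt(656461) - 1*(-4301839) = sqrt(656461) + 4301839 = 4301839 + sqrt(656461)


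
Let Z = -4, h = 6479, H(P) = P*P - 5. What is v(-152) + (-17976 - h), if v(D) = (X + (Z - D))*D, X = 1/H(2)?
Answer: -46799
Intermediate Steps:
H(P) = -5 + P² (H(P) = P² - 5 = -5 + P²)
X = -1 (X = 1/(-5 + 2²) = 1/(-5 + 4) = 1/(-1) = -1)
v(D) = D*(-5 - D) (v(D) = (-1 + (-4 - D))*D = (-5 - D)*D = D*(-5 - D))
v(-152) + (-17976 - h) = -1*(-152)*(5 - 152) + (-17976 - 1*6479) = -1*(-152)*(-147) + (-17976 - 6479) = -22344 - 24455 = -46799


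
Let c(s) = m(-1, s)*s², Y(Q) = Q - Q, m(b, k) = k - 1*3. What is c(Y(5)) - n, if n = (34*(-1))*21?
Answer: 714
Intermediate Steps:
m(b, k) = -3 + k (m(b, k) = k - 3 = -3 + k)
Y(Q) = 0
n = -714 (n = -34*21 = -714)
c(s) = s²*(-3 + s) (c(s) = (-3 + s)*s² = s²*(-3 + s))
c(Y(5)) - n = 0²*(-3 + 0) - 1*(-714) = 0*(-3) + 714 = 0 + 714 = 714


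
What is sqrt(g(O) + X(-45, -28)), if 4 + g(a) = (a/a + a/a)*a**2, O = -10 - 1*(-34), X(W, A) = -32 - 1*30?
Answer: sqrt(1086) ≈ 32.955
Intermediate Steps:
X(W, A) = -62 (X(W, A) = -32 - 30 = -62)
O = 24 (O = -10 + 34 = 24)
g(a) = -4 + 2*a**2 (g(a) = -4 + (a/a + a/a)*a**2 = -4 + (1 + 1)*a**2 = -4 + 2*a**2)
sqrt(g(O) + X(-45, -28)) = sqrt((-4 + 2*24**2) - 62) = sqrt((-4 + 2*576) - 62) = sqrt((-4 + 1152) - 62) = sqrt(1148 - 62) = sqrt(1086)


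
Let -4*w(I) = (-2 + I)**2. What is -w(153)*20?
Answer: 114005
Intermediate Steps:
w(I) = -(-2 + I)**2/4
-w(153)*20 = -(-(-2 + 153)**2/4)*20 = -(-1/4*151**2)*20 = -(-1/4*22801)*20 = -(-22801)*20/4 = -1*(-114005) = 114005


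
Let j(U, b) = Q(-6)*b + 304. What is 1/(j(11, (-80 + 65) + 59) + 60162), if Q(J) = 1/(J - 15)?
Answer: 21/1269742 ≈ 1.6539e-5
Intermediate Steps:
Q(J) = 1/(-15 + J)
j(U, b) = 304 - b/21 (j(U, b) = b/(-15 - 6) + 304 = b/(-21) + 304 = -b/21 + 304 = 304 - b/21)
1/(j(11, (-80 + 65) + 59) + 60162) = 1/((304 - ((-80 + 65) + 59)/21) + 60162) = 1/((304 - (-15 + 59)/21) + 60162) = 1/((304 - 1/21*44) + 60162) = 1/((304 - 44/21) + 60162) = 1/(6340/21 + 60162) = 1/(1269742/21) = 21/1269742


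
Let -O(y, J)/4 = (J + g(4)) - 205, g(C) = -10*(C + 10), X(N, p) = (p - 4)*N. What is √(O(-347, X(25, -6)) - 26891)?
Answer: I*√24511 ≈ 156.56*I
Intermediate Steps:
X(N, p) = N*(-4 + p) (X(N, p) = (-4 + p)*N = N*(-4 + p))
g(C) = -100 - 10*C (g(C) = -10*(10 + C) = -100 - 10*C)
O(y, J) = 1380 - 4*J (O(y, J) = -4*((J + (-100 - 10*4)) - 205) = -4*((J + (-100 - 40)) - 205) = -4*((J - 140) - 205) = -4*((-140 + J) - 205) = -4*(-345 + J) = 1380 - 4*J)
√(O(-347, X(25, -6)) - 26891) = √((1380 - 100*(-4 - 6)) - 26891) = √((1380 - 100*(-10)) - 26891) = √((1380 - 4*(-250)) - 26891) = √((1380 + 1000) - 26891) = √(2380 - 26891) = √(-24511) = I*√24511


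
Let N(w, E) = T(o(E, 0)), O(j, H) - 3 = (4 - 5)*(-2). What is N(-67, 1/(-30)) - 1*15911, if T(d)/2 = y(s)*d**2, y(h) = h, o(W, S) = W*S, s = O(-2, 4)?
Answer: -15911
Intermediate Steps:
O(j, H) = 5 (O(j, H) = 3 + (4 - 5)*(-2) = 3 - 1*(-2) = 3 + 2 = 5)
s = 5
o(W, S) = S*W
T(d) = 10*d**2 (T(d) = 2*(5*d**2) = 10*d**2)
N(w, E) = 0 (N(w, E) = 10*(0*E)**2 = 10*0**2 = 10*0 = 0)
N(-67, 1/(-30)) - 1*15911 = 0 - 1*15911 = 0 - 15911 = -15911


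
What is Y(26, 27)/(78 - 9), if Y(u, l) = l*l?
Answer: 243/23 ≈ 10.565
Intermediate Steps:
Y(u, l) = l²
Y(26, 27)/(78 - 9) = 27²/(78 - 9) = 729/69 = (1/69)*729 = 243/23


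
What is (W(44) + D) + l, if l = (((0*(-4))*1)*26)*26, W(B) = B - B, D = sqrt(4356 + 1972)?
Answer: 2*sqrt(1582) ≈ 79.549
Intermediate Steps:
D = 2*sqrt(1582) (D = sqrt(6328) = 2*sqrt(1582) ≈ 79.549)
W(B) = 0
l = 0 (l = ((0*1)*26)*26 = (0*26)*26 = 0*26 = 0)
(W(44) + D) + l = (0 + 2*sqrt(1582)) + 0 = 2*sqrt(1582) + 0 = 2*sqrt(1582)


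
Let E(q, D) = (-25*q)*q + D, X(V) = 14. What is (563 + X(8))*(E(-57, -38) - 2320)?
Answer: -48227391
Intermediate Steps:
E(q, D) = D - 25*q² (E(q, D) = -25*q² + D = D - 25*q²)
(563 + X(8))*(E(-57, -38) - 2320) = (563 + 14)*((-38 - 25*(-57)²) - 2320) = 577*((-38 - 25*3249) - 2320) = 577*((-38 - 81225) - 2320) = 577*(-81263 - 2320) = 577*(-83583) = -48227391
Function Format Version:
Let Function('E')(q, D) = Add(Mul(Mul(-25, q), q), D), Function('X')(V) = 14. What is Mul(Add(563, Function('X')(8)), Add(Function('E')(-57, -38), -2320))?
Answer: -48227391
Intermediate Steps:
Function('E')(q, D) = Add(D, Mul(-25, Pow(q, 2))) (Function('E')(q, D) = Add(Mul(-25, Pow(q, 2)), D) = Add(D, Mul(-25, Pow(q, 2))))
Mul(Add(563, Function('X')(8)), Add(Function('E')(-57, -38), -2320)) = Mul(Add(563, 14), Add(Add(-38, Mul(-25, Pow(-57, 2))), -2320)) = Mul(577, Add(Add(-38, Mul(-25, 3249)), -2320)) = Mul(577, Add(Add(-38, -81225), -2320)) = Mul(577, Add(-81263, -2320)) = Mul(577, -83583) = -48227391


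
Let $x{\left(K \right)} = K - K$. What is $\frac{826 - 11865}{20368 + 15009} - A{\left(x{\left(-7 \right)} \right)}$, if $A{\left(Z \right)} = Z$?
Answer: $- \frac{11039}{35377} \approx -0.31204$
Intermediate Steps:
$x{\left(K \right)} = 0$
$\frac{826 - 11865}{20368 + 15009} - A{\left(x{\left(-7 \right)} \right)} = \frac{826 - 11865}{20368 + 15009} - 0 = - \frac{11039}{35377} + 0 = - \frac{11039}{35377}$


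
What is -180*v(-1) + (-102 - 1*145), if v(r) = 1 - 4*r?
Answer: -1147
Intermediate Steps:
-180*v(-1) + (-102 - 1*145) = -180*(1 - 4*(-1)) + (-102 - 1*145) = -180*(1 + 4) + (-102 - 145) = -180*5 - 247 = -900 - 247 = -1147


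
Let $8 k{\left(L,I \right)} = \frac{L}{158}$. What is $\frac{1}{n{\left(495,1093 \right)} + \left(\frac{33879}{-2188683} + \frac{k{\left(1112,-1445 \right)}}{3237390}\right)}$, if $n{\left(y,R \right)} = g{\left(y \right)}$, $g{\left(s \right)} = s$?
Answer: $\frac{124392003584940}{61572116323164073} \approx 0.0020203$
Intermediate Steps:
$k{\left(L,I \right)} = \frac{L}{1264}$ ($k{\left(L,I \right)} = \frac{L \frac{1}{158}}{8} = \frac{\frac{1}{158} L}{8} = \frac{L}{1264}$)
$n{\left(y,R \right)} = y$
$\frac{1}{n{\left(495,1093 \right)} + \left(\frac{33879}{-2188683} + \frac{k{\left(1112,-1445 \right)}}{3237390}\right)} = \frac{1}{495 + \left(\frac{33879}{-2188683} + \frac{\frac{1}{1264} \cdot 1112}{3237390}\right)} = \frac{1}{495 + \left(33879 \left(- \frac{1}{2188683}\right) + \frac{139}{158} \cdot \frac{1}{3237390}\right)} = \frac{1}{495 + \left(- \frac{11293}{729561} + \frac{139}{511507620}\right)} = \frac{1}{495 - \frac{1925451381227}{124392003584940}} = \frac{1}{\frac{61572116323164073}{124392003584940}} = \frac{124392003584940}{61572116323164073}$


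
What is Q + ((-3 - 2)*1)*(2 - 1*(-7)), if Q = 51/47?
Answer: -2064/47 ≈ -43.915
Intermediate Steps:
Q = 51/47 (Q = 51*(1/47) = 51/47 ≈ 1.0851)
Q + ((-3 - 2)*1)*(2 - 1*(-7)) = 51/47 + ((-3 - 2)*1)*(2 - 1*(-7)) = 51/47 + (-5*1)*(2 + 7) = 51/47 - 5*9 = 51/47 - 45 = -2064/47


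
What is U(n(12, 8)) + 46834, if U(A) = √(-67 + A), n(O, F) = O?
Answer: 46834 + I*√55 ≈ 46834.0 + 7.4162*I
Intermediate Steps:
U(n(12, 8)) + 46834 = √(-67 + 12) + 46834 = √(-55) + 46834 = I*√55 + 46834 = 46834 + I*√55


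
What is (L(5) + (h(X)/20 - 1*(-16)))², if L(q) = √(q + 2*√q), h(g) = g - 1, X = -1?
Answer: (159 + 10*√(5 + 2*√5))²/100 ≈ 360.15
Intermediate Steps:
h(g) = -1 + g
(L(5) + (h(X)/20 - 1*(-16)))² = (√(5 + 2*√5) + ((-1 - 1)/20 - 1*(-16)))² = (√(5 + 2*√5) + (-2*1/20 + 16))² = (√(5 + 2*√5) + (-⅒ + 16))² = (√(5 + 2*√5) + 159/10)² = (159/10 + √(5 + 2*√5))²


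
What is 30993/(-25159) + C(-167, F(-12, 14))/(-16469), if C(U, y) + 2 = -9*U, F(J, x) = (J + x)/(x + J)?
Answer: -548187376/414343571 ≈ -1.3230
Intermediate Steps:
F(J, x) = 1 (F(J, x) = (J + x)/(J + x) = 1)
C(U, y) = -2 - 9*U
30993/(-25159) + C(-167, F(-12, 14))/(-16469) = 30993/(-25159) + (-2 - 9*(-167))/(-16469) = 30993*(-1/25159) + (-2 + 1503)*(-1/16469) = -30993/25159 + 1501*(-1/16469) = -30993/25159 - 1501/16469 = -548187376/414343571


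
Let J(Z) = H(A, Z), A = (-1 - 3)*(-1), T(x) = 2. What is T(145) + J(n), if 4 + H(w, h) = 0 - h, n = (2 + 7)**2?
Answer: -83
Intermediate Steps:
A = 4 (A = -4*(-1) = 4)
n = 81 (n = 9**2 = 81)
H(w, h) = -4 - h (H(w, h) = -4 + (0 - h) = -4 - h)
J(Z) = -4 - Z
T(145) + J(n) = 2 + (-4 - 1*81) = 2 + (-4 - 81) = 2 - 85 = -83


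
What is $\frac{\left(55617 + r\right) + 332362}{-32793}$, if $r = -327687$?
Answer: $- \frac{60292}{32793} \approx -1.8386$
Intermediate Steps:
$\frac{\left(55617 + r\right) + 332362}{-32793} = \frac{\left(55617 - 327687\right) + 332362}{-32793} = \left(-272070 + 332362\right) \left(- \frac{1}{32793}\right) = 60292 \left(- \frac{1}{32793}\right) = - \frac{60292}{32793}$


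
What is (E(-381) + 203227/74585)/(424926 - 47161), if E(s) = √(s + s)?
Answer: 203227/28175602525 + I*√762/377765 ≈ 7.2129e-6 + 7.3073e-5*I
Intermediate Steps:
E(s) = √2*√s (E(s) = √(2*s) = √2*√s)
(E(-381) + 203227/74585)/(424926 - 47161) = (√2*√(-381) + 203227/74585)/(424926 - 47161) = (√2*(I*√381) + 203227*(1/74585))/377765 = (I*√762 + 203227/74585)*(1/377765) = (203227/74585 + I*√762)*(1/377765) = 203227/28175602525 + I*√762/377765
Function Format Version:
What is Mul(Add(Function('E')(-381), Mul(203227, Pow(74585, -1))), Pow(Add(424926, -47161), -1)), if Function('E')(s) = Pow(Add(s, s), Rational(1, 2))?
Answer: Add(Rational(203227, 28175602525), Mul(Rational(1, 377765), I, Pow(762, Rational(1, 2)))) ≈ Add(7.2129e-6, Mul(7.3073e-5, I))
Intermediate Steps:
Function('E')(s) = Mul(Pow(2, Rational(1, 2)), Pow(s, Rational(1, 2))) (Function('E')(s) = Pow(Mul(2, s), Rational(1, 2)) = Mul(Pow(2, Rational(1, 2)), Pow(s, Rational(1, 2))))
Mul(Add(Function('E')(-381), Mul(203227, Pow(74585, -1))), Pow(Add(424926, -47161), -1)) = Mul(Add(Mul(Pow(2, Rational(1, 2)), Pow(-381, Rational(1, 2))), Mul(203227, Pow(74585, -1))), Pow(Add(424926, -47161), -1)) = Mul(Add(Mul(Pow(2, Rational(1, 2)), Mul(I, Pow(381, Rational(1, 2)))), Mul(203227, Rational(1, 74585))), Pow(377765, -1)) = Mul(Add(Mul(I, Pow(762, Rational(1, 2))), Rational(203227, 74585)), Rational(1, 377765)) = Mul(Add(Rational(203227, 74585), Mul(I, Pow(762, Rational(1, 2)))), Rational(1, 377765)) = Add(Rational(203227, 28175602525), Mul(Rational(1, 377765), I, Pow(762, Rational(1, 2))))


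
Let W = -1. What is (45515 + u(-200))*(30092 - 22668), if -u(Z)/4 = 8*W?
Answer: 338140928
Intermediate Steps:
u(Z) = 32 (u(Z) = -32*(-1) = -4*(-8) = 32)
(45515 + u(-200))*(30092 - 22668) = (45515 + 32)*(30092 - 22668) = 45547*7424 = 338140928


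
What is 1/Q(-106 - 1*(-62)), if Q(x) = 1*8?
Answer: 1/8 ≈ 0.12500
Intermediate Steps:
Q(x) = 8
1/Q(-106 - 1*(-62)) = 1/8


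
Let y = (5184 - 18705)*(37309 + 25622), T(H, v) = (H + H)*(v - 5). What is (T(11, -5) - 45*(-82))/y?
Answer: -3470/850890051 ≈ -4.0781e-6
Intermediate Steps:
T(H, v) = 2*H*(-5 + v) (T(H, v) = (2*H)*(-5 + v) = 2*H*(-5 + v))
y = -850890051 (y = -13521*62931 = -850890051)
(T(11, -5) - 45*(-82))/y = (2*11*(-5 - 5) - 45*(-82))/(-850890051) = (2*11*(-10) + 3690)*(-1/850890051) = (-220 + 3690)*(-1/850890051) = 3470*(-1/850890051) = -3470/850890051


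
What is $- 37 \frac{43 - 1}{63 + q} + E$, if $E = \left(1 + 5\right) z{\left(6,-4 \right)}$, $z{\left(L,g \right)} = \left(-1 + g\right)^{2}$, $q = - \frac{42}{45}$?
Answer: $\frac{16620}{133} \approx 124.96$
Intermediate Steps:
$q = - \frac{14}{15}$ ($q = \left(-42\right) \frac{1}{45} = - \frac{14}{15} \approx -0.93333$)
$E = 150$ ($E = \left(1 + 5\right) \left(-1 - 4\right)^{2} = 6 \left(-5\right)^{2} = 6 \cdot 25 = 150$)
$- 37 \frac{43 - 1}{63 + q} + E = - 37 \frac{43 - 1}{63 - \frac{14}{15}} + 150 = - 37 \frac{42}{\frac{931}{15}} + 150 = - 37 \cdot 42 \cdot \frac{15}{931} + 150 = \left(-37\right) \frac{90}{133} + 150 = - \frac{3330}{133} + 150 = \frac{16620}{133}$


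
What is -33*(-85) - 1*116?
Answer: 2689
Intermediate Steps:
-33*(-85) - 1*116 = 2805 - 116 = 2689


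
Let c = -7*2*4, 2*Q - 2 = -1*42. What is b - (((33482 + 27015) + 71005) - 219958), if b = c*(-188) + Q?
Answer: 98964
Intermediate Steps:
Q = -20 (Q = 1 + (-1*42)/2 = 1 + (½)*(-42) = 1 - 21 = -20)
c = -56 (c = -14*4 = -56)
b = 10508 (b = -56*(-188) - 20 = 10528 - 20 = 10508)
b - (((33482 + 27015) + 71005) - 219958) = 10508 - (((33482 + 27015) + 71005) - 219958) = 10508 - ((60497 + 71005) - 219958) = 10508 - (131502 - 219958) = 10508 - 1*(-88456) = 10508 + 88456 = 98964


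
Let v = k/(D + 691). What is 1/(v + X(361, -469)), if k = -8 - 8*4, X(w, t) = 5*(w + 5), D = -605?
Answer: 43/78670 ≈ 0.00054659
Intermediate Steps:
X(w, t) = 25 + 5*w (X(w, t) = 5*(5 + w) = 25 + 5*w)
k = -40 (k = -8 - 32 = -40)
v = -20/43 (v = -40/(-605 + 691) = -40/86 = (1/86)*(-40) = -20/43 ≈ -0.46512)
1/(v + X(361, -469)) = 1/(-20/43 + (25 + 5*361)) = 1/(-20/43 + (25 + 1805)) = 1/(-20/43 + 1830) = 1/(78670/43) = 43/78670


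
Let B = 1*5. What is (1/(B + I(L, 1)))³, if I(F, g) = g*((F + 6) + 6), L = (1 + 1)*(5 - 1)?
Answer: 1/15625 ≈ 6.4000e-5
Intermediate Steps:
B = 5
L = 8 (L = 2*4 = 8)
I(F, g) = g*(12 + F) (I(F, g) = g*((6 + F) + 6) = g*(12 + F))
(1/(B + I(L, 1)))³ = (1/(5 + 1*(12 + 8)))³ = (1/(5 + 1*20))³ = (1/(5 + 20))³ = (1/25)³ = 1/15625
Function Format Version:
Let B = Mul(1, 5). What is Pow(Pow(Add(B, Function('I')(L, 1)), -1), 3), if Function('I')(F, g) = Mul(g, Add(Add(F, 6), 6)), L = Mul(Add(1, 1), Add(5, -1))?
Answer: Rational(1, 15625) ≈ 6.4000e-5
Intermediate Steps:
B = 5
L = 8 (L = Mul(2, 4) = 8)
Function('I')(F, g) = Mul(g, Add(12, F)) (Function('I')(F, g) = Mul(g, Add(Add(6, F), 6)) = Mul(g, Add(12, F)))
Pow(Pow(Add(B, Function('I')(L, 1)), -1), 3) = Pow(Pow(Add(5, Mul(1, Add(12, 8))), -1), 3) = Pow(Pow(Add(5, Mul(1, 20)), -1), 3) = Pow(Pow(Add(5, 20), -1), 3) = Pow(Pow(25, -1), 3) = Pow(Rational(1, 25), 3) = Rational(1, 15625)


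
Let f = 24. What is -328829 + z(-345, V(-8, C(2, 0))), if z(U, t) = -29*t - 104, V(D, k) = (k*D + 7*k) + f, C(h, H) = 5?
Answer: -329484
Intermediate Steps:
V(D, k) = 24 + 7*k + D*k (V(D, k) = (k*D + 7*k) + 24 = (D*k + 7*k) + 24 = (7*k + D*k) + 24 = 24 + 7*k + D*k)
z(U, t) = -104 - 29*t
-328829 + z(-345, V(-8, C(2, 0))) = -328829 + (-104 - 29*(24 + 7*5 - 8*5)) = -328829 + (-104 - 29*(24 + 35 - 40)) = -328829 + (-104 - 29*19) = -328829 + (-104 - 551) = -328829 - 655 = -329484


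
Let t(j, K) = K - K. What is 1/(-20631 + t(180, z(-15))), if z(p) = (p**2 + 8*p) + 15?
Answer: -1/20631 ≈ -4.8471e-5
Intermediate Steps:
z(p) = 15 + p**2 + 8*p
t(j, K) = 0
1/(-20631 + t(180, z(-15))) = 1/(-20631 + 0) = 1/(-20631) = -1/20631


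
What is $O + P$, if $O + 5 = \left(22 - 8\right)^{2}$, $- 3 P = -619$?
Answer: $\frac{1192}{3} \approx 397.33$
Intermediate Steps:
$P = \frac{619}{3}$ ($P = \left(- \frac{1}{3}\right) \left(-619\right) = \frac{619}{3} \approx 206.33$)
$O = 191$ ($O = -5 + \left(22 - 8\right)^{2} = -5 + 14^{2} = -5 + 196 = 191$)
$O + P = 191 + \frac{619}{3} = \frac{1192}{3}$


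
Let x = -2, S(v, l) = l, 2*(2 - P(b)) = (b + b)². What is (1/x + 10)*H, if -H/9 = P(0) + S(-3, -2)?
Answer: 0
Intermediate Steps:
P(b) = 2 - 2*b² (P(b) = 2 - (b + b)²/2 = 2 - 4*b²/2 = 2 - 2*b²)
H = 0 (H = -9*((2 - 2*0²) - 2) = -9*((2 - 2*0) - 2) = -9*((2 + 0) - 2) = -9*(2 - 2) = -9*0 = 0)
(1/x + 10)*H = (1/(-2) + 10)*0 = (-½ + 10)*0 = (19/2)*0 = 0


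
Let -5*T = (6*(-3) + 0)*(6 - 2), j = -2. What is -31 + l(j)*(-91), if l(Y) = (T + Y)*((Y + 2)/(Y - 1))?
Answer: -31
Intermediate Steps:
T = 72/5 (T = -(6*(-3) + 0)*(6 - 2)/5 = -(-18 + 0)*4/5 = -(-18)*4/5 = -1/5*(-72) = 72/5 ≈ 14.400)
l(Y) = (2 + Y)*(72/5 + Y)/(-1 + Y) (l(Y) = (72/5 + Y)*((Y + 2)/(Y - 1)) = (72/5 + Y)*((2 + Y)/(-1 + Y)) = (2 + Y)*(72/5 + Y)/(-1 + Y))
-31 + l(j)*(-91) = -31 + ((144 + 5*(-2)**2 + 82*(-2))/(5*(-1 - 2)))*(-91) = -31 + ((1/5)*(144 + 5*4 - 164)/(-3))*(-91) = -31 + ((1/5)*(-1/3)*(144 + 20 - 164))*(-91) = -31 + ((1/5)*(-1/3)*0)*(-91) = -31 + 0*(-91) = -31 + 0 = -31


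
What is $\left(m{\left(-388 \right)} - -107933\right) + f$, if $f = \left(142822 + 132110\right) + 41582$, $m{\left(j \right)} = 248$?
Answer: $424695$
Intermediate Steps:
$f = 316514$ ($f = 274932 + 41582 = 316514$)
$\left(m{\left(-388 \right)} - -107933\right) + f = \left(248 - -107933\right) + 316514 = \left(248 + 107933\right) + 316514 = 108181 + 316514 = 424695$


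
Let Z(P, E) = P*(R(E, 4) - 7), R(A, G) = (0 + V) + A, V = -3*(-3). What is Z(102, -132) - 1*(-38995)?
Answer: 25735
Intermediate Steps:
V = 9
R(A, G) = 9 + A (R(A, G) = (0 + 9) + A = 9 + A)
Z(P, E) = P*(2 + E) (Z(P, E) = P*((9 + E) - 7) = P*(2 + E))
Z(102, -132) - 1*(-38995) = 102*(2 - 132) - 1*(-38995) = 102*(-130) + 38995 = -13260 + 38995 = 25735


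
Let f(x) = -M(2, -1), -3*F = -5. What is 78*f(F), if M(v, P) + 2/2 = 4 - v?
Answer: -78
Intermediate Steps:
F = 5/3 (F = -⅓*(-5) = 5/3 ≈ 1.6667)
M(v, P) = 3 - v (M(v, P) = -1 + (4 - v) = 3 - v)
f(x) = -1 (f(x) = -(3 - 1*2) = -(3 - 2) = -1*1 = -1)
78*f(F) = 78*(-1) = -78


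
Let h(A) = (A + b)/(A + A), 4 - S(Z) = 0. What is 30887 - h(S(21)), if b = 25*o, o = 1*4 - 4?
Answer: 61773/2 ≈ 30887.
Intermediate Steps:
S(Z) = 4 (S(Z) = 4 - 1*0 = 4 + 0 = 4)
o = 0 (o = 4 - 4 = 0)
b = 0 (b = 25*0 = 0)
h(A) = 1/2 (h(A) = (A + 0)/(A + A) = A/((2*A)) = A*(1/(2*A)) = 1/2)
30887 - h(S(21)) = 30887 - 1*1/2 = 30887 - 1/2 = 61773/2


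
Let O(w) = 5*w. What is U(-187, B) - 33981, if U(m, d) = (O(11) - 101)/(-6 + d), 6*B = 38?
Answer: -34119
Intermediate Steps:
B = 19/3 (B = (⅙)*38 = 19/3 ≈ 6.3333)
U(m, d) = -46/(-6 + d) (U(m, d) = (5*11 - 101)/(-6 + d) = (55 - 101)/(-6 + d) = -46/(-6 + d))
U(-187, B) - 33981 = -46/(-6 + 19/3) - 33981 = -46/⅓ - 33981 = -46*3 - 33981 = -138 - 33981 = -34119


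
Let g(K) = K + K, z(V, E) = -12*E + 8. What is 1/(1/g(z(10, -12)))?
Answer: 304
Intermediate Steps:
z(V, E) = 8 - 12*E
g(K) = 2*K
1/(1/g(z(10, -12))) = 1/(1/(2*(8 - 12*(-12)))) = 1/(1/(2*(8 + 144))) = 1/(1/(2*152)) = 1/(1/304) = 304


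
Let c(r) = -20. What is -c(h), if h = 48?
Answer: 20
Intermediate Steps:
-c(h) = -1*(-20) = 20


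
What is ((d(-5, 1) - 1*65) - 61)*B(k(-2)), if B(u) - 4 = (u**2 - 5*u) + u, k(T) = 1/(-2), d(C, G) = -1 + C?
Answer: -825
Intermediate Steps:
k(T) = -1/2
B(u) = 4 + u**2 - 4*u (B(u) = 4 + ((u**2 - 5*u) + u) = 4 + (u**2 - 4*u) = 4 + u**2 - 4*u)
((d(-5, 1) - 1*65) - 61)*B(k(-2)) = (((-1 - 5) - 1*65) - 61)*(4 + (-1/2)**2 - 4*(-1/2)) = ((-6 - 65) - 61)*(4 + 1/4 + 2) = (-71 - 61)*(25/4) = -132*25/4 = -825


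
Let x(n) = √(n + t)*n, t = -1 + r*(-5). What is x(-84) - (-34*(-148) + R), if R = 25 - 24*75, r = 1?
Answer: -3257 - 252*I*√10 ≈ -3257.0 - 796.89*I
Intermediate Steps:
R = -1775 (R = 25 - 1800 = -1775)
t = -6 (t = -1 + 1*(-5) = -1 - 5 = -6)
x(n) = n*√(-6 + n) (x(n) = √(n - 6)*n = √(-6 + n)*n = n*√(-6 + n))
x(-84) - (-34*(-148) + R) = -84*√(-6 - 84) - (-34*(-148) - 1775) = -252*I*√10 - (5032 - 1775) = -252*I*√10 - 1*3257 = -252*I*√10 - 3257 = -3257 - 252*I*√10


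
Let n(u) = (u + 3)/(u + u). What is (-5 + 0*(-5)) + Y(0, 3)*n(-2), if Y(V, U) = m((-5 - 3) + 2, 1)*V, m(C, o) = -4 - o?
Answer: -5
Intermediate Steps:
n(u) = (3 + u)/(2*u) (n(u) = (3 + u)/((2*u)) = (3 + u)*(1/(2*u)) = (3 + u)/(2*u))
Y(V, U) = -5*V (Y(V, U) = (-4 - 1*1)*V = (-4 - 1)*V = -5*V)
(-5 + 0*(-5)) + Y(0, 3)*n(-2) = (-5 + 0*(-5)) + (-5*0)*((½)*(3 - 2)/(-2)) = (-5 + 0) + 0*((½)*(-½)*1) = -5 + 0*(-¼) = -5 + 0 = -5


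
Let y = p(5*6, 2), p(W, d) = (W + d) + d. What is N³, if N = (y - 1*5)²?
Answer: 594823321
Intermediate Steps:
p(W, d) = W + 2*d
y = 34 (y = 5*6 + 2*2 = 30 + 4 = 34)
N = 841 (N = (34 - 1*5)² = (34 - 5)² = 29² = 841)
N³ = 841³ = 594823321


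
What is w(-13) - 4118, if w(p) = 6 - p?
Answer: -4099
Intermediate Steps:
w(-13) - 4118 = (6 - 1*(-13)) - 4118 = (6 + 13) - 4118 = 19 - 4118 = -4099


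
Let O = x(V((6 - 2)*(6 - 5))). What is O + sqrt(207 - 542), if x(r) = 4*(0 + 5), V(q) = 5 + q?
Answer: 20 + I*sqrt(335) ≈ 20.0 + 18.303*I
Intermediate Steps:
x(r) = 20 (x(r) = 4*5 = 20)
O = 20
O + sqrt(207 - 542) = 20 + sqrt(207 - 542) = 20 + sqrt(-335) = 20 + I*sqrt(335)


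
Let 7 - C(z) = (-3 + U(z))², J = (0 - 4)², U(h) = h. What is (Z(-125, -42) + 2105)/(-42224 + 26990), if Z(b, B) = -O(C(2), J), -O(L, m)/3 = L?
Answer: -2123/15234 ≈ -0.13936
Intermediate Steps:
J = 16 (J = (-4)² = 16)
C(z) = 7 - (-3 + z)²
O(L, m) = -3*L
Z(b, B) = 18 (Z(b, B) = -(-3)*(7 - (-3 + 2)²) = -(-3)*(7 - 1*(-1)²) = -(-3)*(7 - 1*1) = -(-3)*(7 - 1) = -(-3)*6 = -1*(-18) = 18)
(Z(-125, -42) + 2105)/(-42224 + 26990) = (18 + 2105)/(-42224 + 26990) = 2123/(-15234) = 2123*(-1/15234) = -2123/15234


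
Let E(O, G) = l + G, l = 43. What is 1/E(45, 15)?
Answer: 1/58 ≈ 0.017241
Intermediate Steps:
E(O, G) = 43 + G
1/E(45, 15) = 1/(43 + 15) = 1/58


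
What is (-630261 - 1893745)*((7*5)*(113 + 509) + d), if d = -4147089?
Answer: 10412329907914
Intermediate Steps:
(-630261 - 1893745)*((7*5)*(113 + 509) + d) = (-630261 - 1893745)*((7*5)*(113 + 509) - 4147089) = -2524006*(35*622 - 4147089) = -2524006*(21770 - 4147089) = -2524006*(-4125319) = 10412329907914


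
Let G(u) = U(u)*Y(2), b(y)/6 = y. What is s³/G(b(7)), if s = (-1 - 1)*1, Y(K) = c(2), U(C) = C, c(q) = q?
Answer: -2/21 ≈ -0.095238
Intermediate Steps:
b(y) = 6*y
Y(K) = 2
G(u) = 2*u (G(u) = u*2 = 2*u)
s = -2 (s = -2*1 = -2)
s³/G(b(7)) = (-2)³/((2*(6*7))) = -8/(2*42) = -8/84 = -8*1/84 = -2/21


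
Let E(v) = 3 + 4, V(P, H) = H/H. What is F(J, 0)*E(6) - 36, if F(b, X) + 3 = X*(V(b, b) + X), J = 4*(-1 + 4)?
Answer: -57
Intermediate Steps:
V(P, H) = 1
J = 12 (J = 4*3 = 12)
F(b, X) = -3 + X*(1 + X)
E(v) = 7
F(J, 0)*E(6) - 36 = (-3 + 0 + 0**2)*7 - 36 = (-3 + 0 + 0)*7 - 36 = -3*7 - 36 = -21 - 36 = -57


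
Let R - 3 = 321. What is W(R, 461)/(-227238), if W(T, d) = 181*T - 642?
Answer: -9667/37873 ≈ -0.25525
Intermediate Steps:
R = 324 (R = 3 + 321 = 324)
W(T, d) = -642 + 181*T
W(R, 461)/(-227238) = (-642 + 181*324)/(-227238) = (-642 + 58644)*(-1/227238) = 58002*(-1/227238) = -9667/37873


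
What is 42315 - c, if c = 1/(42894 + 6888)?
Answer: 2106525329/49782 ≈ 42315.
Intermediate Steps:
c = 1/49782 ≈ 2.0088e-5
42315 - c = 42315 - 1*1/49782 = 42315 - 1/49782 = 2106525329/49782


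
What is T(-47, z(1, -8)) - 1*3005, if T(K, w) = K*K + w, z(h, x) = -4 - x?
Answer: -792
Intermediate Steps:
T(K, w) = w + K**2 (T(K, w) = K**2 + w = w + K**2)
T(-47, z(1, -8)) - 1*3005 = ((-4 - 1*(-8)) + (-47)**2) - 1*3005 = ((-4 + 8) + 2209) - 3005 = (4 + 2209) - 3005 = 2213 - 3005 = -792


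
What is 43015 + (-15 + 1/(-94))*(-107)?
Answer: 4194387/94 ≈ 44621.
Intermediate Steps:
43015 + (-15 + 1/(-94))*(-107) = 43015 + (-15 - 1/94)*(-107) = 43015 - 1411/94*(-107) = 43015 + 150977/94 = 4194387/94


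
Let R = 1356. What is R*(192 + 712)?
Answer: 1225824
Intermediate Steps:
R*(192 + 712) = 1356*(192 + 712) = 1356*904 = 1225824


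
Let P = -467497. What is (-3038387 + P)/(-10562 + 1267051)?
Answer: -3505884/1256489 ≈ -2.7902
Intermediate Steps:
(-3038387 + P)/(-10562 + 1267051) = (-3038387 - 467497)/(-10562 + 1267051) = -3505884/1256489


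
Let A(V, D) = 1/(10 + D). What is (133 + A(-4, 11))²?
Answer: 7806436/441 ≈ 17702.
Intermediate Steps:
(133 + A(-4, 11))² = (133 + 1/(10 + 11))² = (133 + 1/21)² = (2794/21)² = 7806436/441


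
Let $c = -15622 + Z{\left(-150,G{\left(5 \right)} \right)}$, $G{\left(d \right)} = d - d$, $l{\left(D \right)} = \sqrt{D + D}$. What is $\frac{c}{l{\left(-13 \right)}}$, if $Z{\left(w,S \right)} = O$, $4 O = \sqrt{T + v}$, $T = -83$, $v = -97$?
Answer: $\frac{3 \sqrt{130}}{52} + \frac{7811 i \sqrt{26}}{13} \approx 0.65779 + 3063.7 i$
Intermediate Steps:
$l{\left(D \right)} = \sqrt{2} \sqrt{D}$ ($l{\left(D \right)} = \sqrt{2 D} = \sqrt{2} \sqrt{D}$)
$G{\left(d \right)} = 0$
$O = \frac{3 i \sqrt{5}}{2}$ ($O = \frac{\sqrt{-83 - 97}}{4} = \frac{\sqrt{-180}}{4} = \frac{6 i \sqrt{5}}{4} = \frac{3 i \sqrt{5}}{2} \approx 3.3541 i$)
$Z{\left(w,S \right)} = \frac{3 i \sqrt{5}}{2}$
$c = -15622 + \frac{3 i \sqrt{5}}{2} \approx -15622.0 + 3.3541 i$
$\frac{c}{l{\left(-13 \right)}} = \frac{-15622 + \frac{3 i \sqrt{5}}{2}}{\sqrt{2} \sqrt{-13}} = \frac{-15622 + \frac{3 i \sqrt{5}}{2}}{\sqrt{2} i \sqrt{13}} = \frac{-15622 + \frac{3 i \sqrt{5}}{2}}{i \sqrt{26}} = \left(-15622 + \frac{3 i \sqrt{5}}{2}\right) \left(- \frac{i \sqrt{26}}{26}\right) = - \frac{i \sqrt{26} \left(-15622 + \frac{3 i \sqrt{5}}{2}\right)}{26}$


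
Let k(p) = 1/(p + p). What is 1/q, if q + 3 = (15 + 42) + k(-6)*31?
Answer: 12/617 ≈ 0.019449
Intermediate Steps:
k(p) = 1/(2*p)
q = 617/12 (q = -3 + ((15 + 42) + ((1/2)/(-6))*31) = -3 + (57 + ((1/2)*(-1/6))*31) = -3 + (57 - 1/12*31) = -3 + (57 - 31/12) = -3 + 653/12 = 617/12 ≈ 51.417)
1/q = 1/(617/12) = 12/617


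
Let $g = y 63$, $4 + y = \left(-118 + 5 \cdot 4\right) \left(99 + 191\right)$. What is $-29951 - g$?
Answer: $1760761$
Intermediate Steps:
$y = -28424$ ($y = -4 + \left(-118 + 5 \cdot 4\right) \left(99 + 191\right) = -4 + \left(-118 + 20\right) 290 = -4 - 28420 = -28424$)
$g = -1790712$ ($g = \left(-28424\right) 63 = -1790712$)
$-29951 - g = -29951 - -1790712 = -29951 + 1790712 = 1760761$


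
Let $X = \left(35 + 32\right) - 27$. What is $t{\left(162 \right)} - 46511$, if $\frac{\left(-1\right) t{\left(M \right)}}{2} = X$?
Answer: $-46591$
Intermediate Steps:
$X = 40$ ($X = 67 - 27 = 40$)
$t{\left(M \right)} = -80$ ($t{\left(M \right)} = \left(-2\right) 40 = -80$)
$t{\left(162 \right)} - 46511 = -80 - 46511 = -46591$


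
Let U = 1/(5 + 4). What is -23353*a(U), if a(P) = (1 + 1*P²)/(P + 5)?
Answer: -957473/207 ≈ -4625.5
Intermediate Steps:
U = ⅑ (U = 1/9 = ⅑ ≈ 0.11111)
a(P) = (1 + P²)/(5 + P)
-23353*a(U) = -23353*(1 + (⅑)²)/(5 + ⅑) = -23353*(1 + 1/81)/46/9 = -210177*82/(46*81) = -23353*41/207 = -957473/207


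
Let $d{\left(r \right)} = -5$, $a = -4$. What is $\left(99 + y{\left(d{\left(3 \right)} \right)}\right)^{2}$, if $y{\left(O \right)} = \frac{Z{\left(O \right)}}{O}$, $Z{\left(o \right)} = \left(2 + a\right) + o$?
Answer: $\frac{252004}{25} \approx 10080.0$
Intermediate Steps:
$Z{\left(o \right)} = -2 + o$ ($Z{\left(o \right)} = \left(2 - 4\right) + o = -2 + o$)
$y{\left(O \right)} = \frac{-2 + O}{O}$
$\left(99 + y{\left(d{\left(3 \right)} \right)}\right)^{2} = \left(99 + \frac{-2 - 5}{-5}\right)^{2} = \left(99 - - \frac{7}{5}\right)^{2} = \left(99 + \frac{7}{5}\right)^{2} = \left(\frac{502}{5}\right)^{2} = \frac{252004}{25}$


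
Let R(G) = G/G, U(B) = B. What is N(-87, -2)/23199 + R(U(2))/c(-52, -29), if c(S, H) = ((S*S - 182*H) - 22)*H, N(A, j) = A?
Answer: -6702093/1785085720 ≈ -0.0037545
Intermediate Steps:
c(S, H) = H*(-22 + S² - 182*H) (c(S, H) = ((S² - 182*H) - 22)*H = (-22 + S² - 182*H)*H = H*(-22 + S² - 182*H))
R(G) = 1
N(-87, -2)/23199 + R(U(2))/c(-52, -29) = -87/23199 + 1/(-29*(-22 + (-52)² - 182*(-29))) = -87*1/23199 + 1/(-29*(-22 + 2704 + 5278)) = -29/7733 + 1/(-29*7960) = -29/7733 + 1/(-230840) = -29/7733 + 1*(-1/230840) = -29/7733 - 1/230840 = -6702093/1785085720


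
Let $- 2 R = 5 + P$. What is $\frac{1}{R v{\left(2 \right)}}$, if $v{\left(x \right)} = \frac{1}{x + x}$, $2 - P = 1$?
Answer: $- \frac{4}{3} \approx -1.3333$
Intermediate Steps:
$P = 1$ ($P = 2 - 1 = 1$)
$R = -3$ ($R = - \frac{5 + 1}{2} = \left(- \frac{1}{2}\right) 6 = -3$)
$v{\left(x \right)} = \frac{1}{2 x}$
$\frac{1}{R v{\left(2 \right)}} = \frac{1}{\left(-3\right) \frac{1}{2 \cdot 2}} = \frac{1}{\left(-3\right) \frac{1}{2} \cdot \frac{1}{2}} = \frac{1}{\left(-3\right) \frac{1}{4}} = \frac{1}{- \frac{3}{4}} = - \frac{4}{3}$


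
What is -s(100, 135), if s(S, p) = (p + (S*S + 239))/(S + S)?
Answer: -5187/100 ≈ -51.870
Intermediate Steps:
s(S, p) = (239 + p + S²)/(2*S) (s(S, p) = (p + (S² + 239))/((2*S)) = (p + (239 + S²))*(1/(2*S)) = (239 + p + S²)*(1/(2*S)) = (239 + p + S²)/(2*S))
-s(100, 135) = -(239 + 135 + 100²)/(2*100) = -(239 + 135 + 10000)/(2*100) = -10374/(2*100) = -1*5187/100 = -5187/100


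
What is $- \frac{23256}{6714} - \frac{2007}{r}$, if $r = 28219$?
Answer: $- \frac{37207559}{10525687} \approx -3.5349$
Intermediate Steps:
$- \frac{23256}{6714} - \frac{2007}{r} = - \frac{23256}{6714} - \frac{2007}{28219} = \left(-23256\right) \frac{1}{6714} - \frac{2007}{28219} = - \frac{1292}{373} - \frac{2007}{28219} = - \frac{37207559}{10525687}$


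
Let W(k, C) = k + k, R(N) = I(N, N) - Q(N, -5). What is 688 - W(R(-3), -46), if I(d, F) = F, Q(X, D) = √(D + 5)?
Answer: 694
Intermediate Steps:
Q(X, D) = √(5 + D)
R(N) = N (R(N) = N - √(5 - 5) = N - √0 = N - 1*0 = N + 0 = N)
W(k, C) = 2*k
688 - W(R(-3), -46) = 688 - 2*(-3) = 688 - 1*(-6) = 688 + 6 = 694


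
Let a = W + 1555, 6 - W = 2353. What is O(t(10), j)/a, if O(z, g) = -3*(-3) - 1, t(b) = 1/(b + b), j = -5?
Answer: -1/99 ≈ -0.010101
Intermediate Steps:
W = -2347 (W = 6 - 1*2353 = 6 - 2353 = -2347)
t(b) = 1/(2*b)
O(z, g) = 8 (O(z, g) = 9 - 1 = 8)
a = -792 (a = -2347 + 1555 = -792)
O(t(10), j)/a = 8/(-792) = 8*(-1/792) = -1/99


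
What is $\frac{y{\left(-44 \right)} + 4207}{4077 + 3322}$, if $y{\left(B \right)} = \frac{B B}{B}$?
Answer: $\frac{4163}{7399} \approx 0.56264$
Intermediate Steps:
$y{\left(B \right)} = B$ ($y{\left(B \right)} = \frac{B^{2}}{B} = B$)
$\frac{y{\left(-44 \right)} + 4207}{4077 + 3322} = \frac{-44 + 4207}{4077 + 3322} = \frac{4163}{7399}$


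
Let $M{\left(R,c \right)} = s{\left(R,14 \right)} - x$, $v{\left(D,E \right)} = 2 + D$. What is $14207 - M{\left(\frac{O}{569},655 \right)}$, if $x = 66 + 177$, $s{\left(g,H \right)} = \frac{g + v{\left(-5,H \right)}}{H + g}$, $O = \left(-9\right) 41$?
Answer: $\frac{109778726}{7597} \approx 14450.0$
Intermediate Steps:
$O = -369$
$s{\left(g,H \right)} = \frac{-3 + g}{H + g}$ ($s{\left(g,H \right)} = \frac{g + \left(2 - 5\right)}{H + g} = \frac{g - 3}{H + g} = \frac{-3 + g}{H + g}$)
$x = 243$
$M{\left(R,c \right)} = -243 + \frac{-3 + R}{14 + R}$ ($M{\left(R,c \right)} = \frac{-3 + R}{14 + R} - 243 = -243 + \frac{-3 + R}{14 + R}$)
$14207 - M{\left(\frac{O}{569},655 \right)} = 14207 - \frac{-3405 - 242 \left(- \frac{369}{569}\right)}{14 - \frac{369}{569}} = 14207 - \frac{-3405 - 242 \left(\left(-369\right) \frac{1}{569}\right)}{14 - \frac{369}{569}} = 14207 - \frac{-3405 - - \frac{89298}{569}}{14 - \frac{369}{569}} = 14207 - \frac{-3405 + \frac{89298}{569}}{\frac{7597}{569}} = 14207 - \frac{569}{7597} \left(- \frac{1848147}{569}\right) = 14207 - - \frac{1848147}{7597} = 14207 + \frac{1848147}{7597} = \frac{109778726}{7597}$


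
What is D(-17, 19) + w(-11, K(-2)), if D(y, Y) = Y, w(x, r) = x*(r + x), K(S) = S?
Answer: 162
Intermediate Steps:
D(-17, 19) + w(-11, K(-2)) = 19 - 11*(-2 - 11) = 19 - 11*(-13) = 19 + 143 = 162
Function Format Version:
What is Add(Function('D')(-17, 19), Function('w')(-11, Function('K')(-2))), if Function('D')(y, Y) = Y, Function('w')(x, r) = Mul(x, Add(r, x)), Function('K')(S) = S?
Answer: 162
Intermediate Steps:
Add(Function('D')(-17, 19), Function('w')(-11, Function('K')(-2))) = Add(19, Mul(-11, Add(-2, -11))) = Add(19, Mul(-11, -13)) = Add(19, 143) = 162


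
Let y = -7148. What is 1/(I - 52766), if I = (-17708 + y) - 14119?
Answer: -1/91741 ≈ -1.0900e-5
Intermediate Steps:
I = -38975 (I = (-17708 - 7148) - 14119 = -24856 - 14119 = -38975)
1/(I - 52766) = 1/(-38975 - 52766) = 1/(-91741) = -1/91741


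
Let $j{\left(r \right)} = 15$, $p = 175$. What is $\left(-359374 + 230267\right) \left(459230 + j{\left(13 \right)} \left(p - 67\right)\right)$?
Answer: $-59498960950$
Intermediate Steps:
$\left(-359374 + 230267\right) \left(459230 + j{\left(13 \right)} \left(p - 67\right)\right) = \left(-359374 + 230267\right) \left(459230 + 15 \left(175 - 67\right)\right) = - 129107 \left(459230 + 15 \cdot 108\right) = - 129107 \left(459230 + 1620\right) = \left(-129107\right) 460850 = -59498960950$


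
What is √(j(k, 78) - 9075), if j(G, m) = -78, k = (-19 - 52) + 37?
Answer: 9*I*√113 ≈ 95.671*I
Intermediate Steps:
k = -34 (k = -71 + 37 = -34)
√(j(k, 78) - 9075) = √(-78 - 9075) = √(-9153) = 9*I*√113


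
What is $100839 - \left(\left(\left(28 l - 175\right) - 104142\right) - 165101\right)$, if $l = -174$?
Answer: $375129$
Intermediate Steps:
$100839 - \left(\left(\left(28 l - 175\right) - 104142\right) - 165101\right) = 100839 - \left(\left(\left(28 \left(-174\right) - 175\right) - 104142\right) - 165101\right) = 100839 - \left(\left(\left(-4872 - 175\right) - 104142\right) - 165101\right) = 100839 - \left(\left(-5047 - 104142\right) - 165101\right) = 100839 - \left(-109189 - 165101\right) = 100839 - -274290 = 100839 + 274290 = 375129$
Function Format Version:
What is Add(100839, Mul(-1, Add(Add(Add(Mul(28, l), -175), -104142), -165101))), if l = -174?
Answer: 375129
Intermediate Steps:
Add(100839, Mul(-1, Add(Add(Add(Mul(28, l), -175), -104142), -165101))) = Add(100839, Mul(-1, Add(Add(Add(Mul(28, -174), -175), -104142), -165101))) = Add(100839, Mul(-1, Add(Add(Add(-4872, -175), -104142), -165101))) = Add(100839, Mul(-1, Add(Add(-5047, -104142), -165101))) = Add(100839, Mul(-1, Add(-109189, -165101))) = Add(100839, Mul(-1, -274290)) = Add(100839, 274290) = 375129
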